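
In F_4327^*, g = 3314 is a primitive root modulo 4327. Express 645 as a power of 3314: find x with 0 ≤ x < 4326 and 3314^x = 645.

2810

Baby-step giant-step with m = ceil(sqrt(4326)) = 66.
Baby table (3314^j mod 4327 for j=0..65):
  0:1  1:3314  2:670  3:629  4:3219  5:1711  6:1884  7:4042
  8:3123  9:3765  10:2469  11:4236  12:1316  13:3935  14:3339  15:1307
  16:71  17:1636  18:4300  19:1389  20:3545  21:325  22:3954  23:1400
  24:1056  25:3368  26:2219  27:2193  28:2569  29:2457  30:3411  31:1930
  32:714  33:3654  34:2410  35:3425  36:729  37:1440  38:3806  39:4206
  40:1417  41:1143  42:1777  43:4258  44:665  45:1367  46:4196  47:2893
  48:3097  49:4141  50:2357  51:863  52:4162  53:2719  54:1952  55:63
  56:1086  57:3267  58:684  59:3755  60:3945  61:1863  62:3680  63:2034
  64:3537  65:4102
Giant step factor: 3314^(-66) ≡ 397 (mod 4327).
Scan 645·397^i mod 4327 for i = 0, 1, …:
  i=0: 645   i=1: 772   i=2: 3594   i=3: 3235
  i=4: 3503   i=5: 1724   i=6: 762   i=7: 3951
  i=8: 2173   i=9: 1608     …   i=41: 1263
  i=42: 3806
Match at i=42, j=38: x = 42·66 + 38 = 2810.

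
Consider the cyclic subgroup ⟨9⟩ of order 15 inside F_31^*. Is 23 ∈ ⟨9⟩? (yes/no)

23 ∈ ⟨9⟩ iff 23^15 ≡ 1 (mod 31), since |⟨9⟩| = 15.
23^15 mod 31 = 30.
Since 30 ≠ 1, 23 does not lie in the subgroup.

no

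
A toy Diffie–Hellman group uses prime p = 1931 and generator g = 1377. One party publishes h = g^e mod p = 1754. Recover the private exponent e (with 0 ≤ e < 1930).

1477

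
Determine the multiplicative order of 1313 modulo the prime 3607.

1803

The order of 1313 must divide p − 1 = 3606 = 2 · 3 · 601.
Divisors: 1, 2, 3, 6, 601, 1202, 1803, 3606.
Check each in increasing order: 1313^1 ≡ 1313;  1313^2 ≡ 3430;  1313^3 ≡ 2054;  1313^6 ≡ 2333;  1313^601 ≡ 1399;  1313^1202 ≡ 2207;  1313^1803 ≡ 1.
Smallest exponent giving 1 is 1803.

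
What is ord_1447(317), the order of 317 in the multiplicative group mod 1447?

241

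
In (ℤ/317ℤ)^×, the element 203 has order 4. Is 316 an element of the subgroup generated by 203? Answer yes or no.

yes

⟨203⟩ has order 4; its elements mod 317 are {1, 114, 203, 316}.
316 is in this set.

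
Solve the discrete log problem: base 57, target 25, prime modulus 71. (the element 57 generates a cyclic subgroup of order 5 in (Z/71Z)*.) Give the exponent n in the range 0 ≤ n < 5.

3

Successive powers of 57 modulo 71:
  57^0=1  57^1=57  57^2=54  57^3=25
So 57^3 ≡ 25 (mod 71), giving n = 3.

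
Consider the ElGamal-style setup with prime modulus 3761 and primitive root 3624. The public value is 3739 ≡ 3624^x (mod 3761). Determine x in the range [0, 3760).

2289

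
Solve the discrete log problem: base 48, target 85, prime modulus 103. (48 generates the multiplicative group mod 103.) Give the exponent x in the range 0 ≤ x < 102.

25

Successive powers of 48 modulo 103:
  48^0=1  48^1=48  48^2=38  48^3=73  48^4=2  48^5=96
  48^6=76  48^7=43  48^8=4  48^9=89  48^10=49  48^11=86
  48^12=8  48^13=75  48^14=98  48^15=69  48^16=16  48^17=47
  48^18=93  48^19=35  48^20=32  48^21=94  48^22=83  48^23=70
  48^24=64  48^25=85
So 48^25 ≡ 85 (mod 103), giving x = 25.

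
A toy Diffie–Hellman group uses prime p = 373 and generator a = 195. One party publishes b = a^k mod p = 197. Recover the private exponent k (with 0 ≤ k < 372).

63

Baby-step giant-step with m = ceil(sqrt(372)) = 20.
Baby table (195^j mod 373 for j=0..19):
  0:1  1:195  2:352  3:8  4:68  5:205  6:64  7:171
  8:148  9:139  10:249  11:65  12:366  13:127  14:147  15:317
  16:270  17:57  18:298  19:295
Giant step factor: 195^(-20) ≡ 9 (mod 373).
Scan 197·9^i mod 373 for i = 0, 1, …:
  i=0: 197   i=1: 281   i=2: 291   i=3: 8
Match at i=3, j=3: k = 3·20 + 3 = 63.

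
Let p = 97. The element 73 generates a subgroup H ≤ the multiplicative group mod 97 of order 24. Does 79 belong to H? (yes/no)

no

79 ∈ ⟨73⟩ iff 79^24 ≡ 1 (mod 97), since |⟨73⟩| = 24.
79^24 mod 97 = 96.
Since 96 ≠ 1, 79 does not lie in the subgroup.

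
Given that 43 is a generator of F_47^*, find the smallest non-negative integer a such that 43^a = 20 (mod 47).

17

Successive powers of 43 modulo 47:
  43^0=1  43^1=43  43^2=16  43^3=30  43^4=21  43^5=10
  43^6=7  43^7=19  43^8=18  43^9=22  43^10=6  43^11=23
  43^12=2  43^13=39  43^14=32  43^15=13  43^16=42  43^17=20
So 43^17 ≡ 20 (mod 47), giving a = 17.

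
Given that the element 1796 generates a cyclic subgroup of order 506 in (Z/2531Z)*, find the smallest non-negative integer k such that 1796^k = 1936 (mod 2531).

Baby-step giant-step with m = ceil(sqrt(506)) = 23.
Baby table (1796^j mod 2531 for j=0..22):
  0:1  1:1796  2:1122  3:436  4:977  5:709  6:271  7:764
  8:342  9:1730  10:1543  11:2314  12:42  13:2033  14:1566  15:595
  16:538  17:1937  18:1258  19:1716  20:1709  21:1792  22:1531
Giant step factor: 1796^(-23) ≡ 1476 (mod 2531).
Scan 1936·1476^i mod 2531 for i = 0, 1, …:
  i=0: 1936   i=1: 37   i=2: 1461   i=3: 24
  i=4: 2521   i=5: 426   i=6: 1088   i=7: 1234
  i=8: 1595   i=9: 390   i=10: 1103   i=11: 595
Match at i=11, j=15: k = 11·23 + 15 = 268.

268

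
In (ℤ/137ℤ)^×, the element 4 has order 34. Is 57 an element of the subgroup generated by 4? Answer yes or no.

no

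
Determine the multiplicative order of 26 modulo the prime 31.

6

The order of 26 must divide p − 1 = 30 = 2 · 3 · 5.
Divisors: 1, 2, 3, 5, 6, 10, 15, 30.
Check each in increasing order: 26^1 ≡ 26;  26^2 ≡ 25;  26^3 ≡ 30;  26^5 ≡ 6;  26^6 ≡ 1.
Smallest exponent giving 1 is 6.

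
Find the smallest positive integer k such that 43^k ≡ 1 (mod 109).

18

The order of 43 must divide p − 1 = 108 = 2^2 · 3^3.
Divisors: 1, 2, 3, 4, 6, 9, 12, 18, 27, 36, 54, 108.
Check each in increasing order: 43^1 ≡ 43;  43^2 ≡ 105;  43^3 ≡ 46;  43^4 ≡ 16;  43^6 ≡ 45;  43^9 ≡ 108;  43^12 ≡ 63;  43^18 ≡ 1.
Smallest exponent giving 1 is 18.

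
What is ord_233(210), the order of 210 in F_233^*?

58

The order of 210 must divide p − 1 = 232 = 2^3 · 29.
Divisors: 1, 2, 4, 8, 29, 58, 116, 232.
Check each in increasing order: 210^1 ≡ 210;  210^2 ≡ 63;  210^4 ≡ 8;  210^8 ≡ 64;  210^29 ≡ 232;  210^58 ≡ 1.
Smallest exponent giving 1 is 58.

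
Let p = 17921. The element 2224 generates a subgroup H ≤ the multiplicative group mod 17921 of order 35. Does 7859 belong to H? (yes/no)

7859 ∈ ⟨2224⟩ iff 7859^35 ≡ 1 (mod 17921), since |⟨2224⟩| = 35.
7859^35 mod 17921 = 1.
Since 1 = 1, 7859 lies in the subgroup.

yes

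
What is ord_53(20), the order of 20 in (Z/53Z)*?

52

The order of 20 must divide p − 1 = 52 = 2^2 · 13.
Divisors: 1, 2, 4, 13, 26, 52.
Check each in increasing order: 20^1 ≡ 20;  20^2 ≡ 29;  20^4 ≡ 46;  20^13 ≡ 30;  20^26 ≡ 52;  20^52 ≡ 1.
Smallest exponent giving 1 is 52.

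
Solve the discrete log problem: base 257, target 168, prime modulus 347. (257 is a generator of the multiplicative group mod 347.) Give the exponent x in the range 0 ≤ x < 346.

40

Baby-step giant-step with m = ceil(sqrt(346)) = 19.
Baby table (257^j mod 347 for j=0..18):
  0:1  1:257  2:119  3:47  4:281  5:41  6:127  7:21
  8:192  9:70  10:293  11:2  12:167  13:238  14:94  15:215
  16:82  17:254  18:42
Giant step factor: 257^(-19) ≡ 272 (mod 347).
Scan 168·272^i mod 347 for i = 0, 1, …:
  i=0: 168   i=1: 239   i=2: 119
Match at i=2, j=2: x = 2·19 + 2 = 40.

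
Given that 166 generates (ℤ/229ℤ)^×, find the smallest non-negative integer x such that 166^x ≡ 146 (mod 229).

130

Baby-step giant-step with m = ceil(sqrt(228)) = 16.
Baby table (166^j mod 229 for j=0..15):
  0:1  1:166  2:76  3:21  4:51  5:222  6:212  7:155
  8:82  9:101  10:49  11:119  12:60  13:113  14:209  15:115
Giant step factor: 166^(-16) ≡ 149 (mod 229).
Scan 146·149^i mod 229 for i = 0, 1, …:
  i=0: 146   i=1: 228   i=2: 80   i=3: 12
  i=4: 185   i=5: 85   i=6: 70   i=7: 125
  i=8: 76
Match at i=8, j=2: x = 8·16 + 2 = 130.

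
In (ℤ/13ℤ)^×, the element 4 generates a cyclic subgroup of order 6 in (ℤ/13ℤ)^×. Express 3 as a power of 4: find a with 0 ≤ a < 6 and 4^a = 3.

2

Successive powers of 4 modulo 13:
  4^0=1  4^1=4  4^2=3
So 4^2 ≡ 3 (mod 13), giving a = 2.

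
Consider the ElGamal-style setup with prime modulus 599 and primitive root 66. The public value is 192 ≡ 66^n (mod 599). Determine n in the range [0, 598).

82

Baby-step giant-step with m = ceil(sqrt(598)) = 25.
Baby table (66^j mod 599 for j=0..24):
  0:1  1:66  2:163  3:575  4:213  5:281  6:576  7:279
  8:444  9:552  10:492  11:126  12:529  13:172  14:570  15:482
  16:65  17:97  18:412  19:237  20:68  21:295  22:302  23:165
  24:108
Giant step factor: 66^(-25) ≡ 589 (mod 599).
Scan 192·589^i mod 599 for i = 0, 1, …:
  i=0: 192   i=1: 476   i=2: 32   i=3: 279
Match at i=3, j=7: n = 3·25 + 7 = 82.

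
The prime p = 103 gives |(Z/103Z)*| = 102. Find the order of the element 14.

The order of 14 must divide p − 1 = 102 = 2 · 3 · 17.
Divisors: 1, 2, 3, 6, 17, 34, 51, 102.
Check each in increasing order: 14^1 ≡ 14;  14^2 ≡ 93;  14^3 ≡ 66;  14^6 ≡ 30;  14^17 ≡ 1.
Smallest exponent giving 1 is 17.

17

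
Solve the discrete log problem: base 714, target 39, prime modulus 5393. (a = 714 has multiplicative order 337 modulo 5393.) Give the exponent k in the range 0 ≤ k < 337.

Baby-step giant-step with m = ceil(sqrt(337)) = 19.
Baby table (714^j mod 5393 for j=0..18):
  0:1  1:714  2:2854  3:4595  4:1886  5:3747  6:430  7:5012
  8:3009  9:2012  10:2030  11:4096  12:1538  13:3353  14:4943  15:2280
  16:4627  17:3162  18:3394
Giant step factor: 714^(-19) ≡ 850 (mod 5393).
Scan 39·850^i mod 5393 for i = 0, 1, …:
  i=0: 39   i=1: 792   i=2: 4468   i=3: 1128
  i=4: 4239   i=5: 626   i=6: 3586   i=7: 1055
  i=8: 1512   i=9: 1666   i=10: 3134   i=11: 5151
  i=12: 4627
Match at i=12, j=16: k = 12·19 + 16 = 244.

244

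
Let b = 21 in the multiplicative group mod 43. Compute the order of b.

7

The order of 21 must divide p − 1 = 42 = 2 · 3 · 7.
Divisors: 1, 2, 3, 6, 7, 14, 21, 42.
Check each in increasing order: 21^1 ≡ 21;  21^2 ≡ 11;  21^3 ≡ 16;  21^6 ≡ 41;  21^7 ≡ 1.
Smallest exponent giving 1 is 7.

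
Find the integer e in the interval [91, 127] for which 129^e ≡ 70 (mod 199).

100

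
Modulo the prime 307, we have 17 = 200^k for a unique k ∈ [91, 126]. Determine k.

102

Compute 200^91 mod 307 = 124, then multiply by 200 repeatedly:
  200^91=124  200^92=240  200^93=108  200^94=110  200^95=203
  200^96=76  200^97=157  200^98=86  200^99=8  200^100=65
  200^101=106  200^102=17
Found 17 at exponent 102.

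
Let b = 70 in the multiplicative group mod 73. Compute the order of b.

12

The order of 70 must divide p − 1 = 72 = 2^3 · 3^2.
Divisors: 1, 2, 3, 4, 6, 8, 9, 12, 18, 24, 36, 72.
Check each in increasing order: 70^1 ≡ 70;  70^2 ≡ 9;  70^3 ≡ 46;  70^4 ≡ 8;  70^6 ≡ 72;  70^8 ≡ 64;  70^9 ≡ 27;  70^12 ≡ 1.
Smallest exponent giving 1 is 12.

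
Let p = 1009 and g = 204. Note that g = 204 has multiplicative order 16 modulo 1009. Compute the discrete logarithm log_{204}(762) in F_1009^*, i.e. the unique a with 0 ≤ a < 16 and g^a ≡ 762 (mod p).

10

Successive powers of 204 modulo 1009:
  204^0=1  204^1=204  204^2=247  204^3=947  204^4=469  204^5=830
  204^6=817  204^7=183  204^8=1008  204^9=805  204^10=762
So 204^10 ≡ 762 (mod 1009), giving a = 10.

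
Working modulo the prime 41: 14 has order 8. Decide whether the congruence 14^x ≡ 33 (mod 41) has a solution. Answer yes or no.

no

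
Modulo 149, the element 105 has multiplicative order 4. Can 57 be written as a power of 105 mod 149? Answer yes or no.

no

⟨105⟩ has order 4; its elements mod 149 are {1, 44, 105, 148}.
57 is not in this set.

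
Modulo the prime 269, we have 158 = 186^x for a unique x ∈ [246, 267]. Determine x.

263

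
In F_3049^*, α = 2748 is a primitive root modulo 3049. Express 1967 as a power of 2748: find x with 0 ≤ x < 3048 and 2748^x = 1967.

Baby-step giant-step with m = ceil(sqrt(3048)) = 56.
Baby table (2748^j mod 3049 for j=0..55):
  0:1  1:2748  2:2180  3:2404  4:2058  5:2538  6:1361  7:1954
  8:303  9:267  10:1956  11:2750  12:1578  13:666  14:768  15:556
  16:339  17:1627  18:1162  19:873  20:2490  21:564  22:980  23:773
  24:2100  25:2092  26:1451  27:2305  28:1367  29:148  30:1187  31:2495
  32:2108  33:2733  34:597  35:194  36:2586  37:2158  38:2928  39:2882
  40:1483  41:1820  42:1000  43:851  44:3014  45:1388  46:2974  47:1232
  48:1146  49:2640  50:1149  51:1737  52:1591  53:2851  54:1667  55:1318
Giant step factor: 2748^(-56) ≡ 955 (mod 3049).
Scan 1967·955^i mod 3049 for i = 0, 1, …:
  i=0: 1967   i=1: 301   i=2: 849   i=3: 2810
  i=4: 430   i=5: 2084   i=6: 2272   i=7: 1921
  i=8: 2106   i=9: 1939     …   i=27: 3005
  i=28: 666
Match at i=28, j=13: x = 28·56 + 13 = 1581.

1581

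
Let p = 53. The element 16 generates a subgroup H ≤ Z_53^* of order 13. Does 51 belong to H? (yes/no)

no

51 ∈ ⟨16⟩ iff 51^13 ≡ 1 (mod 53), since |⟨16⟩| = 13.
51^13 mod 53 = 23.
Since 23 ≠ 1, 51 does not lie in the subgroup.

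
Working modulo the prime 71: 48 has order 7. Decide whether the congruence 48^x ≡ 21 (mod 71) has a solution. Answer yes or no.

no

21 ∈ ⟨48⟩ iff 21^7 ≡ 1 (mod 71), since |⟨48⟩| = 7.
21^7 mod 71 = 17.
Since 17 ≠ 1, 21 does not lie in the subgroup.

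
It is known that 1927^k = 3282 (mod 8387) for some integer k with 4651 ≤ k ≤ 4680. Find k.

Compute 1927^4651 mod 8387 = 1747, then multiply by 1927 repeatedly:
  1927^4651=1747  1927^4652=3282
Found 3282 at exponent 4652.

4652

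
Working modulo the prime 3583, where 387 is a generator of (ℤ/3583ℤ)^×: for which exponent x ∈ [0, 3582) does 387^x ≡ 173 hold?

Baby-step giant-step with m = ceil(sqrt(3582)) = 60.
Baby table (387^j mod 3583 for j=0..59):
  0:1  1:387  2:2866  3:1995  4:1720  5:2785  6:2895  7:2469
  8:2425  9:3312  10:2613  11:825  12:388  13:3253  14:1278  15:132
  16:922  17:2097  18:1781  19:1311  20:2154  21:2342  22:3438  23:1213
  24:58  25:948  26:1410  27:1054  28:3019  29:295  30:3092  31:3465
  32:913  33:2197  34:1068  35:1271  36:1006  37:2358  38:2464  39:490
  40:3314  41:3387  42:2974  43:795  44:3110  45:3265  46:2339  47:2277
  48:3364  49:1239  50:2954  51:221  52:3118  53:2778  54:186  55:322
  56:2792  57:2021  58:1033  59:2058
Giant step factor: 387^(-60) ≡ 1240 (mod 3583).
Scan 173·1240^i mod 3583 for i = 0, 1, …:
  i=0: 173   i=1: 3123   i=2: 2880   i=3: 2532
  i=4: 972   i=5: 1392   i=6: 2657   i=7: 1903
  i=8: 2106   i=9: 3016     …   i=54: 1462
  i=55: 3465
Match at i=55, j=31: x = 55·60 + 31 = 3331.

3331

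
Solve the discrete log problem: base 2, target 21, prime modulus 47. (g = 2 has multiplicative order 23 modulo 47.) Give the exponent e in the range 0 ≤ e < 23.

8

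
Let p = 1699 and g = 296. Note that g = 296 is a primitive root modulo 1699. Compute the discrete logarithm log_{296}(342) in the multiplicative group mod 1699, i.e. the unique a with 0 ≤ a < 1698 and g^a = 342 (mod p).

49

Baby-step giant-step with m = ceil(sqrt(1698)) = 42.
Baby table (296^j mod 1699 for j=0..41):
  0:1  1:296  2:967  3:800  4:639  5:555  6:1176  7:1500
  8:561  9:1253  10:506  11:264  12:1689  13:438  14:524  15:495
  16:406  17:1246  18:133  19:291  20:1186  21:1062  22:37  23:758
  24:100  25:717  26:1556  27:147  28:1037  29:1132  30:369  31:488
  32:33  33:1273  34:1329  35:915  36:699  37:1325  38:1430  39:229
  40:1523  41:573
Giant step factor: 296^(-42) ≡ 64 (mod 1699).
Scan 342·64^i mod 1699 for i = 0, 1, …:
  i=0: 342   i=1: 1500
Match at i=1, j=7: a = 1·42 + 7 = 49.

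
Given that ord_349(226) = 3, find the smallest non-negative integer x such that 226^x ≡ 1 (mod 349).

0

Successive powers of 226 modulo 349:
  226^0=1
So 226^0 ≡ 1 (mod 349), giving x = 0.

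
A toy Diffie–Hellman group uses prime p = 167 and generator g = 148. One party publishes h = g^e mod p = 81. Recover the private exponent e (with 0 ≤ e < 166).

Baby-step giant-step with m = ceil(sqrt(166)) = 13.
Baby table (148^j mod 167 for j=0..12):
  0:1  1:148  2:27  3:155  4:61  5:10  6:144  7:103
  8:47  9:109  10:100  11:104  12:28
Giant step factor: 148^(-13) ≡ 70 (mod 167).
Scan 81·70^i mod 167 for i = 0, 1, …:
  i=0: 81   i=1: 159   i=2: 108   i=3: 45
  i=4: 144
Match at i=4, j=6: e = 4·13 + 6 = 58.

58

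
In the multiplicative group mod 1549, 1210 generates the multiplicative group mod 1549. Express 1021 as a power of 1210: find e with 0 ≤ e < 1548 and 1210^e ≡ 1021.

Baby-step giant-step with m = ceil(sqrt(1548)) = 40.
Baby table (1210^j mod 1549 for j=0..39):
  0:1  1:1210  2:295  3:680  4:281  5:779  6:798  7:553
  8:1511  9:490  10:1182  11:493  12:165  13:1378  14:656  15:672
  16:1444  17:1517  18:5  19:1403  20:1475  21:302  22:1405  23:797
  24:892  25:1216  26:1359  27:901  28:1263  29:916  30:825  31:694
  32:182  33:262  34:1024  35:1389  36:25  37:819  38:1179  39:1510
Giant step factor: 1210^(-40) ≡ 1009 (mod 1549).
Scan 1021·1009^i mod 1549 for i = 0, 1, …:
  i=0: 1021   i=1: 104   i=2: 1153   i=3: 78
  i=4: 1252   i=5: 833   i=6: 939   i=7: 1012
  i=8: 317   i=9: 759   i=10: 625   i=11: 182
Match at i=11, j=32: e = 11·40 + 32 = 472.

472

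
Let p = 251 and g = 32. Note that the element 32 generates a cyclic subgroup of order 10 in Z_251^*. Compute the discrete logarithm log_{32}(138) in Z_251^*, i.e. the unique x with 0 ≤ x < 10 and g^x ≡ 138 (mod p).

3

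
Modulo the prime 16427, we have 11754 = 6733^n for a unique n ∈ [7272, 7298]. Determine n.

7290

Compute 6733^7272 mod 16427 = 12599, then multiply by 6733 repeatedly:
  6733^7272=12599  6733^7273=39  6733^7274=16182  6733^7275=9542  6733^7276=289
  6733^7277=7451  6733^7278=15952  6733^7279=5090  6733^7280=4248  6733^7281=2377
  6733^7282=4443  6733^7283=1152  6733^7284=2872  6733^7285=2597  6733^7286=7273
  6733^7287=222  6733^7288=16296  6733^7289=5035  6733^7290=11754
Found 11754 at exponent 7290.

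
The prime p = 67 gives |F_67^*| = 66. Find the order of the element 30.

6

The order of 30 must divide p − 1 = 66 = 2 · 3 · 11.
Divisors: 1, 2, 3, 6, 11, 22, 33, 66.
Check each in increasing order: 30^1 ≡ 30;  30^2 ≡ 29;  30^3 ≡ 66;  30^6 ≡ 1.
Smallest exponent giving 1 is 6.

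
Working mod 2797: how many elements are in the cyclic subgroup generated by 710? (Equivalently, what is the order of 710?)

2796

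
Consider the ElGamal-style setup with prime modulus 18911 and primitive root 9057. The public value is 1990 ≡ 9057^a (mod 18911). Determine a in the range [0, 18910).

3032

Baby-step giant-step with m = ceil(sqrt(18910)) = 138.
Baby table (9057^j mod 18911 for j=0..137):
  0:1  1:9057  2:12242  3:601  4:15800  5:1063  6:1892  7:2478
  8:14800  9:2432  10:14220  11:6630  12:5485  13:17359  14:13320  15:5971
  16:12798  17:5967  18:14392  19:13732  20:11988  21:7265  22:7736  23:18608
  24:16735  25:16141  26:7007  27:15994  28:18309  29:12965  30:5606  31:16418
  32:633  33:3048  34:14587  35:2213  36:16392  37:10994  38:6243  39:17872
  40:7455  41:7665  42:18535  43:17459  44:11292  45:956  46:16165  47:16354
  48:7226  49:13822  50:13945  51:12207  52:5093  53:3372  54:17850  55:16222
  56:3095  57:5313  58:10257  59:6817  60:16065  61:18382  62:12241  63:10455
  64:3558  65:462  66:5003  67:1415  68:12908  69:18865  70:18331  71:4198
  72:10176  73:10729  74:7835  75:7523  76:18389  77:18907  78:1594  79:7765
  80:16507  81:12444  82:14659  83:11343  84:8999  85:16444  86:9183  87:18764
  88:11302  89:15882  90:6208  91:3453  92:13938  93:5541  94:13954  95:18076
  96:1805  97:8781  98:8762  99:6878  100:1212  101:8704  102:11080  103:9794
  104:11668  105:2408  106:4873  107:15398  108:9972  109:16379  110:6719  111:17296
  112:10059  113:10076  114:12757  115:12850  116:4156  117:8002  118:7162  119:1504
  120:5808  121:11565  122:15087  123:10984  124:10228  125:8918  126:1445  127:953
  128:7905  129:17450  130:5423  131:4244  132:10756  133:6531  134:16570  135:15705
  136:10554  137:11384
Giant step factor: 9057^(-138) ≡ 17347 (mod 18911).
Scan 1990·17347^i mod 18911 for i = 0, 1, …:
  i=0: 1990   i=1: 7955   i=2: 1818   i=3: 12209
  i=4: 5234   i=5: 2487   i=6: 5998   i=7: 17895
  i=8: 500   i=9: 12262     …   i=20: 1126
  i=21: 16570
Match at i=21, j=134: a = 21·138 + 134 = 3032.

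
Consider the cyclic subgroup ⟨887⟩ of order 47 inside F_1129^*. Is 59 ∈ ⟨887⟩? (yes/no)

no

59 ∈ ⟨887⟩ iff 59^47 ≡ 1 (mod 1129), since |⟨887⟩| = 47.
59^47 mod 1129 = 692.
Since 692 ≠ 1, 59 does not lie in the subgroup.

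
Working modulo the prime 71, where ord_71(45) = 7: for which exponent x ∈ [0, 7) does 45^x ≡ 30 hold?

6

Successive powers of 45 modulo 71:
  45^0=1  45^1=45  45^2=37  45^3=32  45^4=20  45^5=48
  45^6=30
So 45^6 ≡ 30 (mod 71), giving x = 6.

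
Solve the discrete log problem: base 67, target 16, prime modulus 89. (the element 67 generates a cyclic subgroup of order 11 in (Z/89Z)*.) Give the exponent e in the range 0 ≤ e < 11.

9

Successive powers of 67 modulo 89:
  67^0=1  67^1=67  67^2=39  67^3=32  67^4=8  67^5=2
  67^6=45  67^7=78  67^8=64  67^9=16
So 67^9 ≡ 16 (mod 89), giving e = 9.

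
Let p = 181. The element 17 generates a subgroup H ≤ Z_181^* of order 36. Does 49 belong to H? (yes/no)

yes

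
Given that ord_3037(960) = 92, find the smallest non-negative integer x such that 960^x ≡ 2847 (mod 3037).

Baby-step giant-step with m = ceil(sqrt(92)) = 10.
Baby table (960^j mod 3037 for j=0..9):
  0:1  1:960  2:1389  3:197  4:826  5:303  6:2365  7:1761
  8:1988  9:1244
Giant step factor: 960^(-10) ≡ 126 (mod 3037).
Scan 2847·126^i mod 3037 for i = 0, 1, …:
  i=0: 2847   i=1: 356   i=2: 2338   i=3: 3036
  i=4: 2911   i=5: 2346   i=6: 1007   i=7: 2365
Match at i=7, j=6: x = 7·10 + 6 = 76.

76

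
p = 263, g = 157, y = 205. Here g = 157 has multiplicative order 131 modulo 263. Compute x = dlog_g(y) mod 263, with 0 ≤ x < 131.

111

Baby-step giant-step with m = ceil(sqrt(131)) = 12.
Baby table (157^j mod 263 for j=0..11):
  0:1  1:157  2:190  3:111  4:69  5:50  6:223  7:32
  8:27  9:31  10:133  11:104
Giant step factor: 157^(-12) ≡ 12 (mod 263).
Scan 205·12^i mod 263 for i = 0, 1, …:
  i=0: 205   i=1: 93   i=2: 64   i=3: 242
  i=4: 11   i=5: 132   i=6: 6   i=7: 72
  i=8: 75   i=9: 111
Match at i=9, j=3: x = 9·12 + 3 = 111.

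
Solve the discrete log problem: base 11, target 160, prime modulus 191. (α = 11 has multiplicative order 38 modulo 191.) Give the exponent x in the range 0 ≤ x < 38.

30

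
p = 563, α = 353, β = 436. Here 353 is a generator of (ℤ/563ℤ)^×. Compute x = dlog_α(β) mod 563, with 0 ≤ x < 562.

Baby-step giant-step with m = ceil(sqrt(562)) = 24.
Baby table (353^j mod 563 for j=0..23):
  0:1  1:353  2:186  3:350  4:253  5:355  6:329  7:159
  8:390  9:298  10:476  11:254  12:145  13:515  14:509  15:80
  16:90  17:242  18:413  19:535  20:250  21:422  22:334  23:235
Giant step factor: 353^(-24) ≡ 415 (mod 563).
Scan 436·415^i mod 563 for i = 0, 1, …:
  i=0: 436   i=1: 217   i=2: 538   i=3: 322
  i=4: 199   i=5: 387   i=6: 150   i=7: 320
  i=8: 495   i=9: 493     …   i=17: 295
  i=18: 254
Match at i=18, j=11: x = 18·24 + 11 = 443.

443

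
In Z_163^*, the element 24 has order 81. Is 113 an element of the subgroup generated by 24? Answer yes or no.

yes

113 ∈ ⟨24⟩ iff 113^81 ≡ 1 (mod 163), since |⟨24⟩| = 81.
113^81 mod 163 = 1.
Since 1 = 1, 113 lies in the subgroup.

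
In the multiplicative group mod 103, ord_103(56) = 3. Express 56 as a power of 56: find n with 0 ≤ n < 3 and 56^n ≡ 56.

Successive powers of 56 modulo 103:
  56^0=1  56^1=56
So 56^1 ≡ 56 (mod 103), giving n = 1.

1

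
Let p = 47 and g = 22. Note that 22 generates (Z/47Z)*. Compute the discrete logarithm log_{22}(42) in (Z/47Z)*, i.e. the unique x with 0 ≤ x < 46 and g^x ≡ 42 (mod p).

12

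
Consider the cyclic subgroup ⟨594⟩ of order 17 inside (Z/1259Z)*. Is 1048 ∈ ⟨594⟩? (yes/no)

⟨594⟩ has order 17; its elements mod 1259 are {1, 51, 78, 83, 113, 179, 201, 316, 395, 456, 566, 570, 594, 727, 1008, 1048, 1168}.
1048 is in this set.

yes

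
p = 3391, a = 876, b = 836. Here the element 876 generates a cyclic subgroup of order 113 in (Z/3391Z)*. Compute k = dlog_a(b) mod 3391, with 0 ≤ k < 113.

Baby-step giant-step with m = ceil(sqrt(113)) = 11.
Baby table (876^j mod 3391 for j=0..10):
  0:1  1:876  2:1010  3:3100  4:2800  5:1107  6:3297  7:2431
  8:8  9:226  10:1298
Giant step factor: 876^(-11) ≡ 1024 (mod 3391).
Scan 836·1024^i mod 3391 for i = 0, 1, …:
  i=0: 836   i=1: 1532   i=2: 2126   i=3: 2
  i=4: 2048   i=5: 1514   i=6: 649   i=7: 3331
  i=8: 2989   i=9: 2054   i=10: 876
Match at i=10, j=1: k = 10·11 + 1 = 111.

111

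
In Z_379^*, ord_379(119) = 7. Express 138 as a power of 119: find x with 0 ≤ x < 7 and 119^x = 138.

2

Successive powers of 119 modulo 379:
  119^0=1  119^1=119  119^2=138
So 119^2 ≡ 138 (mod 379), giving x = 2.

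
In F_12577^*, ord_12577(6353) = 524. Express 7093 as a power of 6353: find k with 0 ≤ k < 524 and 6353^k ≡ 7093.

297

Baby-step giant-step with m = ceil(sqrt(524)) = 23.
Baby table (6353^j mod 12577 for j=0..22):
  0:1  1:6353  2:1016  3:2647  4:942  5:10451  6:1220  7:3228
  8:6974  9:9628  10:4733  11:9719  12:4314  13:1559  14:6228  15:11819
  16:1417  17:9646  18:5894  19:2853  20:1652  21:5938  22:5691
Giant step factor: 6353^(-23) ≡ 3262 (mod 12577).
Scan 7093·3262^i mod 12577 for i = 0, 1, …:
  i=0: 7093   i=1: 8263   i=2: 1395   i=3: 10193
  i=4: 8555   i=5: 10624   i=6: 5853   i=7: 600
  i=8: 7765   i=9: 11929   i=10: 11737   i=11: 1706
  i=12: 5938
Match at i=12, j=21: k = 12·23 + 21 = 297.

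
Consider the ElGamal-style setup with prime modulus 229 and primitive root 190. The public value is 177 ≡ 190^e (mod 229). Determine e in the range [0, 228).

51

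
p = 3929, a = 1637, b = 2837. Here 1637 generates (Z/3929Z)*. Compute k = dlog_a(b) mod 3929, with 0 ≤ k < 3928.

3615

Baby-step giant-step with m = ceil(sqrt(3928)) = 63.
Baby table (1637^j mod 3929 for j=0..62):
  0:1  1:1637  2:191  3:2276  4:1120  5:2526  6:1754  7:3128
  8:1049  9:240  10:3909  11:2621  12:109  13:1628  14:1174  15:557
  16:281  17:304  18:2594  19:3058  20:400  21:2586  22:1749  23:2801
  24:94  25:647  26:2238  27:1778  28:3126  29:1704  30:3787  31:3286
  32:381  33:2915  34:2049  35:2776  36:2388  37:3730  38:344  39:1281
  40:2840  41:1073  42:238  43:635  44:2239  45:3415  46:3317  47:51
  48:978  49:1883  50:2135  51:2114  52:3098  53:3016  54:2368  55:2422
  56:453  57:2909  58:85  59:1630  60:519  61:939  62:904
Giant step factor: 1637^(-63) ≡ 678 (mod 3929).
Scan 2837·678^i mod 3929 for i = 0, 1, …:
  i=0: 2837   i=1: 2205   i=2: 1970   i=3: 3729
  i=4: 1915   i=5: 1800   i=6: 2410   i=7: 3445
  i=8: 1884   i=9: 427     …   i=56: 3396
  i=57: 94
Match at i=57, j=24: k = 57·63 + 24 = 3615.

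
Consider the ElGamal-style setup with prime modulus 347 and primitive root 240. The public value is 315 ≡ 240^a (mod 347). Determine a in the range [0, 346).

Baby-step giant-step with m = ceil(sqrt(346)) = 19.
Baby table (240^j mod 347 for j=0..18):
  0:1  1:240  2:345  3:214  4:4  5:266  6:339  7:162
  8:16  9:23  10:315  11:301  12:64  13:92  14:219  15:163
  16:256  17:21  18:182
Giant step factor: 240^(-19) ≡ 190 (mod 347).
Scan 315·190^i mod 347 for i = 0, 1, …:
  i=0: 315
Match at i=0, j=10: a = 0·19 + 10 = 10.

10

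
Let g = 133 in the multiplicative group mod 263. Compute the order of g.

131

The order of 133 must divide p − 1 = 262 = 2 · 131.
Divisors: 1, 2, 131, 262.
Check each in increasing order: 133^1 ≡ 133;  133^2 ≡ 68;  133^131 ≡ 1.
Smallest exponent giving 1 is 131.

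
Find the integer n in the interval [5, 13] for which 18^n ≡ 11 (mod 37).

6

Compute 18^5 mod 37 = 15, then multiply by 18 repeatedly:
  18^5=15  18^6=11
Found 11 at exponent 6.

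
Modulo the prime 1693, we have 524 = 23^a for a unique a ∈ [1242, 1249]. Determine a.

1246

Compute 23^1242 mod 1693 = 397, then multiply by 23 repeatedly:
  23^1242=397  23^1243=666  23^1244=81  23^1245=170  23^1246=524
Found 524 at exponent 1246.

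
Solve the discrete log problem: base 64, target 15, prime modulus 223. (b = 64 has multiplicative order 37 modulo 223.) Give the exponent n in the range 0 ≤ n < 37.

34

Successive powers of 64 modulo 223:
  64^0=1  64^1=64  64^2=82  64^3=119  64^4=34  64^5=169
  64^6=112  64^7=32  64^8=41  64^9=171  64^10=17  64^11=196
  64^12=56  64^13=16  64^14=132  64^15=197  64^16=120  64^17=98
  64^18=28  64^19=8  64^20=66  64^21=210  64^22=60  64^23=49
  64^24=14  64^25=4  64^26=33  64^27=105  64^28=30  64^29=136
  64^30=7  64^31=2  64^32=128  64^33=164  64^34=15
So 64^34 ≡ 15 (mod 223), giving n = 34.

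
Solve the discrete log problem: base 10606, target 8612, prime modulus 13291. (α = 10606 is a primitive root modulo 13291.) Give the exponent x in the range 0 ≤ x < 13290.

3509

Baby-step giant-step with m = ceil(sqrt(13290)) = 116.
Baby table (10606^j mod 13291 for j=0..115):
  0:1  1:10606  2:5503  3:4037  4:6111  5:6350  6:2603  7:2011
  8:9902  9:8421  10:10897  11:8337  12:10490  13:11270  14:3657  15:3004
  16:1897  17:10299  18:5756  19:2573  20:2815  21:4304  22:6930  23:350
  24:3911  25:12146  26:4104  27:12290  28:2903  29:7262  30:12718  31:10040
  32:10039  33:12724  34:7221  35:3184  36:10364  37:4014  38:1411  39:12691
  40:2789  41:7659  42:10053  43:1716  44:4517  45:6538  46:2881  47:13168
  48:11271  49:972  50:8507  51:5934  52:3119  53:12106  54:5176  55:4826
  56:915  57:2060  58:11247  59:12248  60:9345  61:2083  62:2656  63:5907
  64:9159  65:9726  66:2505  67:12612  68:2248  69:11525  70:10114  71:10714
  72:7925  73:266  74:3504  75:1788  76:10562  77:4024  78:1143  79:1266
  80:3286  81:2314  82:7098  83:1164  84:11336  85:12521  86:7345  87:2519
  88:1604  89:12835  90:1588  91:2631  92:6577  93:4494  94:1838  95:9222
  96:63  97:3628  98:1123  99:1802  100:12845  101:1320  102:4497  103:7074
  104:12440  105:12174  106:8670  107:6882  108:9611  109:5587  110:4444  111:3178
  112:13183  113:10869  114:3771  115:2607
Giant step factor: 10606^(-116) ≡ 5451 (mod 13291).
Scan 8612·5451^i mod 13291 for i = 0, 1, …:
  i=0: 8612   i=1: 200   i=2: 338   i=3: 8280
  i=4: 11335   i=5: 10517   i=6: 4084   i=7: 12750
  i=8: 1611   i=9: 9501     …   i=29: 8072
  i=30: 7262
Match at i=30, j=29: x = 30·116 + 29 = 3509.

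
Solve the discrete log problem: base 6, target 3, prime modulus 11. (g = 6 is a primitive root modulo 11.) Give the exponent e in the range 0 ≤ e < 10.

Successive powers of 6 modulo 11:
  6^0=1  6^1=6  6^2=3
So 6^2 ≡ 3 (mod 11), giving e = 2.

2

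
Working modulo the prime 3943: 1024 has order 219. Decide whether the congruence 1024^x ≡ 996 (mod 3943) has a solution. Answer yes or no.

996 ∈ ⟨1024⟩ iff 996^219 ≡ 1 (mod 3943), since |⟨1024⟩| = 219.
996^219 mod 3943 = 3942.
Since 3942 ≠ 1, 996 does not lie in the subgroup.

no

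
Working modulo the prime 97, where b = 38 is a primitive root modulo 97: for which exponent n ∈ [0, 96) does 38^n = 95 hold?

70

Baby-step giant-step with m = ceil(sqrt(96)) = 10.
Baby table (38^j mod 97 for j=0..9):
  0:1  1:38  2:86  3:67  4:24  5:39  6:27  7:56
  8:91  9:63
Giant step factor: 38^(-10) ≡ 25 (mod 97).
Scan 95·25^i mod 97 for i = 0, 1, …:
  i=0: 95   i=1: 47   i=2: 11   i=3: 81
  i=4: 85   i=5: 88   i=6: 66   i=7: 1
Match at i=7, j=0: n = 7·10 + 0 = 70.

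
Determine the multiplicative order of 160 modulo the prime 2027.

1013

The order of 160 must divide p − 1 = 2026 = 2 · 1013.
Divisors: 1, 2, 1013, 2026.
Check each in increasing order: 160^1 ≡ 160;  160^2 ≡ 1276;  160^1013 ≡ 1.
Smallest exponent giving 1 is 1013.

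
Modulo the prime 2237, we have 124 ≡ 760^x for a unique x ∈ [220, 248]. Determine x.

240

Compute 760^220 mod 2237 = 567, then multiply by 760 repeatedly:
  760^220=567  760^221=1416  760^222=163  760^223=845  760^224=181
  760^225=1103  760^226=1642  760^227=1911  760^228=547  760^229=1875
  760^230=31  760^231=1190  760^232=652  760^233=1143  760^234=724
  760^235=2175  760^236=2094  760^237=933  760^238=2188  760^239=789
  760^240=124
Found 124 at exponent 240.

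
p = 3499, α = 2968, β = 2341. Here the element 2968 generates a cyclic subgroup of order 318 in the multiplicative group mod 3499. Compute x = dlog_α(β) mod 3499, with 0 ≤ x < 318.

183

Baby-step giant-step with m = ceil(sqrt(318)) = 18.
Baby table (2968^j mod 3499 for j=0..17):
  0:1  1:2968  2:2041  3:919  4:1871  5:215  6:1302  7:1440
  8:1641  9:3379  10:738  11:10  12:1688  13:2915  14:2192  15:1215
  16:2150  17:2523
Giant step factor: 2968^(-18) ≡ 2503 (mod 3499).
Scan 2341·2503^i mod 3499 for i = 0, 1, …:
  i=0: 2341   i=1: 2197   i=2: 2162   i=3: 2032
  i=4: 2049   i=5: 2612   i=6: 1704   i=7: 3330
  i=8: 372   i=9: 382   i=10: 919
Match at i=10, j=3: x = 10·18 + 3 = 183.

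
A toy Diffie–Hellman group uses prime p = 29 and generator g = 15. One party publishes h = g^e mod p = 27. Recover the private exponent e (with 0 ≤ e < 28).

Successive powers of 15 modulo 29:
  15^0=1  15^1=15  15^2=22  15^3=11  15^4=20  15^5=10
  15^6=5  15^7=17  15^8=23  15^9=26  15^10=13  15^11=21
  15^12=25  15^13=27
So 15^13 ≡ 27 (mod 29), giving e = 13.

13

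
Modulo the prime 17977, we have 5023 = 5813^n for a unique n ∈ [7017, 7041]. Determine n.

7040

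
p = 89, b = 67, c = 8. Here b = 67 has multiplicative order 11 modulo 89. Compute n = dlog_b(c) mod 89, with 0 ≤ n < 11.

4

Successive powers of 67 modulo 89:
  67^0=1  67^1=67  67^2=39  67^3=32  67^4=8
So 67^4 ≡ 8 (mod 89), giving n = 4.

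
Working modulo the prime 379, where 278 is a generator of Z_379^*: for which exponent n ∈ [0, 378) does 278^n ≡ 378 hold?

Baby-step giant-step with m = ceil(sqrt(378)) = 20.
Baby table (278^j mod 379 for j=0..19):
  0:1  1:278  2:347  3:200  4:266  5:43  6:205  7:140
  8:262  9:68  10:333  11:98  12:335  13:275  14:271  15:296
  16:45  17:3  18:76  19:283
Giant step factor: 278^(-20) ≡ 367 (mod 379).
Scan 378·367^i mod 379 for i = 0, 1, …:
  i=0: 378   i=1: 12   i=2: 235   i=3: 212
  i=4: 109   i=5: 208   i=6: 157   i=7: 11
  i=8: 247   i=9: 68
Match at i=9, j=9: n = 9·20 + 9 = 189.

189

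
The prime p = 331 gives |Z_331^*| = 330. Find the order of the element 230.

The order of 230 must divide p − 1 = 330 = 2 · 3 · 5 · 11.
Divisors: 1, 2, 3, 5, 6, 10, 11, 15, 22, 30, 33, 55, 66, 110, 165, 330.
Check each in increasing order: 230^1 ≡ 230;  230^2 ≡ 271;  230^3 ≡ 102;  230^5 ≡ 169;  230^6 ≡ 143;  230^10 ≡ 95;  230^11 ≡ 4;  230^15 ≡ 167;  230^22 ≡ 16;  230^30 ≡ 85;  230^33 ≡ 64;  230^55 ≡ 31;  230^66 ≡ 124;  230^110 ≡ 299;  230^165 ≡ 1.
Smallest exponent giving 1 is 165.

165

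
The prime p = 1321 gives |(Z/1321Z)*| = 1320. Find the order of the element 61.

440

The order of 61 must divide p − 1 = 1320 = 2^3 · 3 · 5 · 11.
Divisors: 1, 2, 3, 4, 5, 6, 8, 10, 11, 12, 15, 20, 22, 24, 30, 33, 40, 44, 55, 60, 66, 88, 110, 120, 132, 165, 220, 264, 330, 440, 660, 1320.
Check each in increasing order: 61^1 ≡ 61;  61^2 ≡ 1079;  61^3 ≡ 1090;  61^4 ≡ 440;  61^5 ≡ 420;  61^6 ≡ 521;  61^8 ≡ 734;  61^10 ≡ 707;  61^11 ≡ 855;  61^12 ≡ 636;  61^15 ≡ 1036;  61^20 ≡ 511;  61^22 ≡ 512;  61^24 ≡ 270;  61^30 ≡ 644;  61^33 ≡ 509;  61^40 ≡ 884;  61^44 ≡ 586;  61^55 ≡ 371;  61^60 ≡ 1263;  61^66 ≡ 165;  61^88 ≡ 1257;  61^110 ≡ 257;  61^120 ≡ 722;  61^132 ≡ 805;  61^165 ≡ 235;  61^220 ≡ 1320;  61^264 ≡ 735;  61^330 ≡ 1064;  61^440 ≡ 1.
Smallest exponent giving 1 is 440.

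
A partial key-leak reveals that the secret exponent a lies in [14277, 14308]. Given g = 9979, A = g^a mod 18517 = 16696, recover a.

Compute 9979^14277 mod 18517 = 3149, then multiply by 9979 repeatedly:
  9979^14277=3149  9979^14278=522  9979^14279=5761  9979^14280=12251  9979^14281=3495
  9979^14282=9094  9979^14283=15726  9979^14284=16696
Found 16696 at exponent 14284.

14284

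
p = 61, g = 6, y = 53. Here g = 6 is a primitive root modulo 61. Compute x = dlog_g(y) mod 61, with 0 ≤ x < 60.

39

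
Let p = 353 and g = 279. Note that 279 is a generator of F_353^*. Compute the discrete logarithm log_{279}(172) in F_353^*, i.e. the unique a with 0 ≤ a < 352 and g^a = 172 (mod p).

Baby-step giant-step with m = ceil(sqrt(352)) = 19.
Baby table (279^j mod 353 for j=0..18):
  0:1  1:279  2:181  3:20  4:285  5:90  6:47  7:52
  8:35  9:234  10:334  11:347  12:91  13:326  14:233  15:55
  16:166  17:71  18:41
Giant step factor: 279^(-19) ≡ 79 (mod 353).
Scan 172·79^i mod 353 for i = 0, 1, …:
  i=0: 172   i=1: 174   i=2: 332   i=3: 106
  i=4: 255   i=5: 24   i=6: 131   i=7: 112
  i=8: 23   i=9: 52
Match at i=9, j=7: a = 9·19 + 7 = 178.

178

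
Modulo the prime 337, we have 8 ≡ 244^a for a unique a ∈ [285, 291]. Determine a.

Compute 244^285 mod 337 = 11, then multiply by 244 repeatedly:
  244^285=11  244^286=325  244^287=105  244^288=8
Found 8 at exponent 288.

288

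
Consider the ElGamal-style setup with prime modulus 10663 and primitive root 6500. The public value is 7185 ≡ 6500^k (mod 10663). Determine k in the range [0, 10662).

Baby-step giant-step with m = ceil(sqrt(10662)) = 104.
Baby table (6500^j mod 10663 for j=0..103):
  0:1  1:6500  2:3194  3:139  4:7808  5:6783  6:8658  7:8349
  8:4493  9:9206  10:8907  11:6073  12:74  13:1165  14:1770  15:10286
  16:1990  17:781  18:912  19:10035  20:1929  21:9475  22:8675  23:1556
  24:5476  25:906  26:3024  27:4091  28:8641  29:4479  30:3510  31:6843
  32:4127  33:8055  34:2170  35:8514  36:30  37:3066  38:10516  39:4170
  40:10317  41:893  42:3828  43:5221  44:6834  45:9605  46:635  47:919
  48:2220  49:2961  50:10448  51:10016  52:6385  53:2104  54:6034  55:2486
  56:4555  57:7012  58:4338  59:4028  60:4335  61:5854  62:5416  63:5437
  64:3318  65:6414  66:9333  67:2693  68:6517  69:7064  70:1122  71:10171
  72:900  73:6676  74:6253  75:7807  76:283  77:5464  78:8210  79:7348
  80:2423  81:249  82:8387  83:6244  84:2622  85:3526  86:4213  87:1916
  88:10279  89:9805  90:10412  91:10602  92:8694  93:7763  94:2184  95:3547
  96:2094  97:5012  98:2535  99:3165  100:3573  101:486  102:2752  103:6149
Giant step factor: 6500^(-104) ≡ 10499 (mod 10663).
Scan 7185·10499^i mod 10663 for i = 0, 1, …:
  i=0: 7185   i=1: 5253   i=2: 2211   i=3: 10601
  i=4: 10168   i=5: 6539   i=6: 4567   i=7: 8085
  i=8: 6935   i=9: 3601     …   i=22: 6489
  i=23: 2104
Match at i=23, j=53: k = 23·104 + 53 = 2445.

2445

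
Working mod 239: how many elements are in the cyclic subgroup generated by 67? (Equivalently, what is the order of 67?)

17

The order of 67 must divide p − 1 = 238 = 2 · 7 · 17.
Divisors: 1, 2, 7, 14, 17, 34, 119, 238.
Check each in increasing order: 67^1 ≡ 67;  67^2 ≡ 187;  67^7 ≡ 166;  67^14 ≡ 71;  67^17 ≡ 1.
Smallest exponent giving 1 is 17.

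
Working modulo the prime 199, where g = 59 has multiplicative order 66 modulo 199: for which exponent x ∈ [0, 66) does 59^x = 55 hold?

23

Successive powers of 59 modulo 199:
  59^0=1  59^1=59  59^2=98  59^3=11  59^4=52  59^5=83
  59^6=121  59^7=174  59^8=117  59^9=137  59^10=123  59^11=93
  59^12=114  59^13=159  59^14=28  59^15=60  59^16=157  59^17=109
  59^18=63  59^19=135  59^20=5  59^21=96  59^22=92  59^23=55
So 59^23 ≡ 55 (mod 199), giving x = 23.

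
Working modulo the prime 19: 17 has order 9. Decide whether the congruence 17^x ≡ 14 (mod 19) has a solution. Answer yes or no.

no

14 ∈ ⟨17⟩ iff 14^9 ≡ 1 (mod 19), since |⟨17⟩| = 9.
14^9 mod 19 = 18.
Since 18 ≠ 1, 14 does not lie in the subgroup.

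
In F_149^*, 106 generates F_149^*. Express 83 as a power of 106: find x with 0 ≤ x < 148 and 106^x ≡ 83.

Baby-step giant-step with m = ceil(sqrt(148)) = 13.
Baby table (106^j mod 149 for j=0..12):
  0:1  1:106  2:61  3:59  4:145  5:23  6:54  7:62
  8:16  9:57  10:82  11:50  12:85
Giant step factor: 106^(-13) ≡ 66 (mod 149).
Scan 83·66^i mod 149 for i = 0, 1, …:
  i=0: 83   i=1: 114   i=2: 74   i=3: 116
  i=4: 57
Match at i=4, j=9: x = 4·13 + 9 = 61.

61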